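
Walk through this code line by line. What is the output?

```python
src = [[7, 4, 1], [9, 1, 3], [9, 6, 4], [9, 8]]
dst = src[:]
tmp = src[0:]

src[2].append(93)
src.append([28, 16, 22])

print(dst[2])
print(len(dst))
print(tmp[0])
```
[9, 6, 4, 93]
4
[7, 4, 1]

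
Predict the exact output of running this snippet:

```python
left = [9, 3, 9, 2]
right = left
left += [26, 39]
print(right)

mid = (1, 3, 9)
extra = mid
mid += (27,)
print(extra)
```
[9, 3, 9, 2, 26, 39]
(1, 3, 9)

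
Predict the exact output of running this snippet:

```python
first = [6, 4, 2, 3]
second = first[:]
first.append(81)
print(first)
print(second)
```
[6, 4, 2, 3, 81]
[6, 4, 2, 3]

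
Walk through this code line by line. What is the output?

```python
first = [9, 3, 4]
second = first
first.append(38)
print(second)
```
[9, 3, 4, 38]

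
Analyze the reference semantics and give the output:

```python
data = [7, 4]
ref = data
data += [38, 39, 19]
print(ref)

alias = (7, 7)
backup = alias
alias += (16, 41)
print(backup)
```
[7, 4, 38, 39, 19]
(7, 7)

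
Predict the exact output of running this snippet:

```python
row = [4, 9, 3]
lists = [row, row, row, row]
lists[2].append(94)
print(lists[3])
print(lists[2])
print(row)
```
[4, 9, 3, 94]
[4, 9, 3, 94]
[4, 9, 3, 94]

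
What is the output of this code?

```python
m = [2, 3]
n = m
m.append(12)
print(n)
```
[2, 3, 12]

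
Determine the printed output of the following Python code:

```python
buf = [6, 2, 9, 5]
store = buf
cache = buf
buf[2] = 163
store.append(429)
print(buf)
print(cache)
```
[6, 2, 163, 5, 429]
[6, 2, 163, 5, 429]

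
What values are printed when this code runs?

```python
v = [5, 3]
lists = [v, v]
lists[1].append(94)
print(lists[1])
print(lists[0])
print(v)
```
[5, 3, 94]
[5, 3, 94]
[5, 3, 94]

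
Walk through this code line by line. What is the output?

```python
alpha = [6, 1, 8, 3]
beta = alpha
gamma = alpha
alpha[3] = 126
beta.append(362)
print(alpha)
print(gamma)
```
[6, 1, 8, 126, 362]
[6, 1, 8, 126, 362]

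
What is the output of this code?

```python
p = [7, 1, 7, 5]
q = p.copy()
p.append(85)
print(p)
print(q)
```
[7, 1, 7, 5, 85]
[7, 1, 7, 5]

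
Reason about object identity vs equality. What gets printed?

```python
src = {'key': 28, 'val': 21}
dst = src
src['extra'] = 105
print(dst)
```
{'key': 28, 'val': 21, 'extra': 105}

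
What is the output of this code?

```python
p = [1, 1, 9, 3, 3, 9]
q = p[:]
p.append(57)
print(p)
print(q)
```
[1, 1, 9, 3, 3, 9, 57]
[1, 1, 9, 3, 3, 9]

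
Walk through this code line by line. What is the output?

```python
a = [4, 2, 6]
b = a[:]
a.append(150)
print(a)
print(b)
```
[4, 2, 6, 150]
[4, 2, 6]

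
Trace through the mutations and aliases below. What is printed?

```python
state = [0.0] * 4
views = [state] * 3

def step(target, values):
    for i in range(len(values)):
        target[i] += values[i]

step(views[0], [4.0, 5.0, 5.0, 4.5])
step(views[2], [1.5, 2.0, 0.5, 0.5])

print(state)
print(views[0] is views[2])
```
[5.5, 7.0, 5.5, 5.0]
True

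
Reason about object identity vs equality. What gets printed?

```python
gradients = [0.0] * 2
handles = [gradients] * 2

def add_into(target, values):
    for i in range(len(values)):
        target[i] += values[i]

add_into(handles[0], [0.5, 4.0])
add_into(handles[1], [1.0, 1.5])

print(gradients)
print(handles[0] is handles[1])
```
[1.5, 5.5]
True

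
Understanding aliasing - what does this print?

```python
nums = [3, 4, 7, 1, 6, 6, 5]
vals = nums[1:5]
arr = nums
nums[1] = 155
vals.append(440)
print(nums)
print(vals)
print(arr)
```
[3, 155, 7, 1, 6, 6, 5]
[4, 7, 1, 6, 440]
[3, 155, 7, 1, 6, 6, 5]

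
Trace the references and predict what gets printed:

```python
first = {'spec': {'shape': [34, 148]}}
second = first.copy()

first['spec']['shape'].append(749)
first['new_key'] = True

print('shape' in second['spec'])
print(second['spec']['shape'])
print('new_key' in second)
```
True
[34, 148, 749]
False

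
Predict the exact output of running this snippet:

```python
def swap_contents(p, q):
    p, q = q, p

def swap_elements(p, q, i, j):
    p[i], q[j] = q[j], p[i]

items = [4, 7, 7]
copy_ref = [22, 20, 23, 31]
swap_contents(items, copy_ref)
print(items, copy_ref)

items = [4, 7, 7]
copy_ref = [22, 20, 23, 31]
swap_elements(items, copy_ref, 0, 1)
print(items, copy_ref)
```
[4, 7, 7] [22, 20, 23, 31]
[20, 7, 7] [22, 4, 23, 31]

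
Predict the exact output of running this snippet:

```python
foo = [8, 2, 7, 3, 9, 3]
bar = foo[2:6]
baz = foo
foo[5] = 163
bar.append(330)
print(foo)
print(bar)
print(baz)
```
[8, 2, 7, 3, 9, 163]
[7, 3, 9, 3, 330]
[8, 2, 7, 3, 9, 163]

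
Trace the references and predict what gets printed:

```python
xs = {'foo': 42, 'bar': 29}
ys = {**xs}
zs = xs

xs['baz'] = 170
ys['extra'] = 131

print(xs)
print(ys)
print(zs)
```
{'foo': 42, 'bar': 29, 'baz': 170}
{'foo': 42, 'bar': 29, 'extra': 131}
{'foo': 42, 'bar': 29, 'baz': 170}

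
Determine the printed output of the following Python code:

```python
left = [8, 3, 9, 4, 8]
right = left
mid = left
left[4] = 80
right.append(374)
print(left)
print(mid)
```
[8, 3, 9, 4, 80, 374]
[8, 3, 9, 4, 80, 374]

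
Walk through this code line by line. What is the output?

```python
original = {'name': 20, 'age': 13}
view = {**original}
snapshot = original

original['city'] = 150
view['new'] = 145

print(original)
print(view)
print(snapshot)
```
{'name': 20, 'age': 13, 'city': 150}
{'name': 20, 'age': 13, 'new': 145}
{'name': 20, 'age': 13, 'city': 150}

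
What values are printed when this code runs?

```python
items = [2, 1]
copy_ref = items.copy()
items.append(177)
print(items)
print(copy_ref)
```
[2, 1, 177]
[2, 1]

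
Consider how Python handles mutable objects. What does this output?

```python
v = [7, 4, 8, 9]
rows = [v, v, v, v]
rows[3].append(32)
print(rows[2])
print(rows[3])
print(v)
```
[7, 4, 8, 9, 32]
[7, 4, 8, 9, 32]
[7, 4, 8, 9, 32]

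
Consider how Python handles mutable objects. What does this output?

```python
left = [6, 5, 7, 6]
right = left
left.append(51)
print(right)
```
[6, 5, 7, 6, 51]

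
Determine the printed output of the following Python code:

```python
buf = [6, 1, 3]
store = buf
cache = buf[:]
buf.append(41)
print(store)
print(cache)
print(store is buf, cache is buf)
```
[6, 1, 3, 41]
[6, 1, 3]
True False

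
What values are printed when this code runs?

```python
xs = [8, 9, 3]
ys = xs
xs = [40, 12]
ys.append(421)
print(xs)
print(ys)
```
[40, 12]
[8, 9, 3, 421]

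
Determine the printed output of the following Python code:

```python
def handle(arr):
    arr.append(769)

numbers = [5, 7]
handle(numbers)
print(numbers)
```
[5, 7, 769]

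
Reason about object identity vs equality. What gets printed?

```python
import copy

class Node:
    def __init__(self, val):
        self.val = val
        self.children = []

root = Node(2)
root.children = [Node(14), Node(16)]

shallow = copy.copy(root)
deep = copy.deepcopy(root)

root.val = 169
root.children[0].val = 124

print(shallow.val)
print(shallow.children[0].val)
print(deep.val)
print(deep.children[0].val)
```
2
124
2
14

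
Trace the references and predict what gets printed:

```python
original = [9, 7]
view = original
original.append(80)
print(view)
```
[9, 7, 80]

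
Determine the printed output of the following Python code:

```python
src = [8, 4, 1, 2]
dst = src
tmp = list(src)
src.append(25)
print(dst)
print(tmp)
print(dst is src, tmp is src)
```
[8, 4, 1, 2, 25]
[8, 4, 1, 2]
True False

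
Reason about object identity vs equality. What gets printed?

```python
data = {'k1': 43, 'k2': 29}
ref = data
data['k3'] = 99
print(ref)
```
{'k1': 43, 'k2': 29, 'k3': 99}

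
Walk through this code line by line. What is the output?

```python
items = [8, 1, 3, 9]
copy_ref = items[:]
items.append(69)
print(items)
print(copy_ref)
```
[8, 1, 3, 9, 69]
[8, 1, 3, 9]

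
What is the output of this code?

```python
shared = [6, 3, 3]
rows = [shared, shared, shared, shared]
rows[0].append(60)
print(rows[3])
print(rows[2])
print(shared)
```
[6, 3, 3, 60]
[6, 3, 3, 60]
[6, 3, 3, 60]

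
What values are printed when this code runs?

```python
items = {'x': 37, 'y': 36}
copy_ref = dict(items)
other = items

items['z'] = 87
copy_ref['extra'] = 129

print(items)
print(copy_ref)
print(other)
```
{'x': 37, 'y': 36, 'z': 87}
{'x': 37, 'y': 36, 'extra': 129}
{'x': 37, 'y': 36, 'z': 87}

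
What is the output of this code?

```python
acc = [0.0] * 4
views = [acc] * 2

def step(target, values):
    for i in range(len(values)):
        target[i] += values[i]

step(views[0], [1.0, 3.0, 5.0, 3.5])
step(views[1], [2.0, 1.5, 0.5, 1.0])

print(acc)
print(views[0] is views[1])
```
[3.0, 4.5, 5.5, 4.5]
True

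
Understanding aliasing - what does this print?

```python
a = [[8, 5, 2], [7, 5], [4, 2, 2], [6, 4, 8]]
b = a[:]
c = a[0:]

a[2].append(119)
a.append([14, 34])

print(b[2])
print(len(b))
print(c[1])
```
[4, 2, 2, 119]
4
[7, 5]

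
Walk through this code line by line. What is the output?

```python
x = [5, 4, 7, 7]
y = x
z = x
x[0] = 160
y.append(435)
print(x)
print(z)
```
[160, 4, 7, 7, 435]
[160, 4, 7, 7, 435]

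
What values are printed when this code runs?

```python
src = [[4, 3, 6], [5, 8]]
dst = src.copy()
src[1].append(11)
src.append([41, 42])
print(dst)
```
[[4, 3, 6], [5, 8, 11]]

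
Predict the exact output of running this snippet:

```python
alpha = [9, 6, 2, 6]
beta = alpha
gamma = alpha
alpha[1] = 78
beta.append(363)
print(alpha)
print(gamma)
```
[9, 78, 2, 6, 363]
[9, 78, 2, 6, 363]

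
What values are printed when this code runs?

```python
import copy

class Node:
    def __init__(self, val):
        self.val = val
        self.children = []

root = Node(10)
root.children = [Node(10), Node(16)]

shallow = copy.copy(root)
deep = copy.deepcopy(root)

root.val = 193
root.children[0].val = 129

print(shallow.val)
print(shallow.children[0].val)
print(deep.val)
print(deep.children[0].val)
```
10
129
10
10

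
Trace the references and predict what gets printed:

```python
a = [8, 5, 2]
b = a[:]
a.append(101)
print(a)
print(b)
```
[8, 5, 2, 101]
[8, 5, 2]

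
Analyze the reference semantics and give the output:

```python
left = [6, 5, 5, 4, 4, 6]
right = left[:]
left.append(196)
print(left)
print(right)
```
[6, 5, 5, 4, 4, 6, 196]
[6, 5, 5, 4, 4, 6]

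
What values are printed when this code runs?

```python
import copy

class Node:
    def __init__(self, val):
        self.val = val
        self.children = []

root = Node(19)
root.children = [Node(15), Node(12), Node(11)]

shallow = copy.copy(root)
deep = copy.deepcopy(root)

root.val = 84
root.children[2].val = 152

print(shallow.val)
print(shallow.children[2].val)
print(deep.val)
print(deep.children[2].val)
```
19
152
19
11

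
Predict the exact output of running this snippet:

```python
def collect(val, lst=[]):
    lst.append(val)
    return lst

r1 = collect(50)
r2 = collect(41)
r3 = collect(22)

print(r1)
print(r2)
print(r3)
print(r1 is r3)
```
[50, 41, 22]
[50, 41, 22]
[50, 41, 22]
True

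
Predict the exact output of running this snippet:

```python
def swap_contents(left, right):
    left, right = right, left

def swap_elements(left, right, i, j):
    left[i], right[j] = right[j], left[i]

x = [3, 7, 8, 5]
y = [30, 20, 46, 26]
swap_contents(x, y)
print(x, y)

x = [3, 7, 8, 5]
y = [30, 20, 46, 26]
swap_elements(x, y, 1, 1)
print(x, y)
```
[3, 7, 8, 5] [30, 20, 46, 26]
[3, 20, 8, 5] [30, 7, 46, 26]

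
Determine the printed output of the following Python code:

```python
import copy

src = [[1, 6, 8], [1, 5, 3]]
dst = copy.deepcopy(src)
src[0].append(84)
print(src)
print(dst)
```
[[1, 6, 8, 84], [1, 5, 3]]
[[1, 6, 8], [1, 5, 3]]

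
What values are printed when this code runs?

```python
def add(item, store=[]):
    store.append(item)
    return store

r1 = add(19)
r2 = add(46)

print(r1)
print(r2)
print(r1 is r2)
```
[19, 46]
[19, 46]
True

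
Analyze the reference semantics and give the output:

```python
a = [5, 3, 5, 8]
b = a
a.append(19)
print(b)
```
[5, 3, 5, 8, 19]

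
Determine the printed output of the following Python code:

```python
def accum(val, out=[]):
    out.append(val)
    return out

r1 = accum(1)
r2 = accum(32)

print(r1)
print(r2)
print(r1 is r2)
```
[1, 32]
[1, 32]
True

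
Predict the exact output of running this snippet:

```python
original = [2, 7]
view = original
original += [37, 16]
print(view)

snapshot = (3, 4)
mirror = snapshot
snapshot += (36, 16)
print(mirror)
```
[2, 7, 37, 16]
(3, 4)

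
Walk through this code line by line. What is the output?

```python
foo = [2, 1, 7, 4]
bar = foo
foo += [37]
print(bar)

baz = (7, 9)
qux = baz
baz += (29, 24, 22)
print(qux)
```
[2, 1, 7, 4, 37]
(7, 9)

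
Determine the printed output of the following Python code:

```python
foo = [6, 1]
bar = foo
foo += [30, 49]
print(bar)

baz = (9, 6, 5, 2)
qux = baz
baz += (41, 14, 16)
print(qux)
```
[6, 1, 30, 49]
(9, 6, 5, 2)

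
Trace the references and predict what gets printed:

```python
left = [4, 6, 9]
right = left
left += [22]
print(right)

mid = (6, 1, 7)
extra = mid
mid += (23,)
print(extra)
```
[4, 6, 9, 22]
(6, 1, 7)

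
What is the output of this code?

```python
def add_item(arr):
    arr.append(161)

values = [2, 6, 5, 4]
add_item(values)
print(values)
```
[2, 6, 5, 4, 161]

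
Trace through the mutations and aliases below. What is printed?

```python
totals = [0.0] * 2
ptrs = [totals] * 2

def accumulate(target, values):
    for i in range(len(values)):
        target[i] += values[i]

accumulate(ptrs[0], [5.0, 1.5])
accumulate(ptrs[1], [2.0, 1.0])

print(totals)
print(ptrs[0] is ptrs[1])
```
[7.0, 2.5]
True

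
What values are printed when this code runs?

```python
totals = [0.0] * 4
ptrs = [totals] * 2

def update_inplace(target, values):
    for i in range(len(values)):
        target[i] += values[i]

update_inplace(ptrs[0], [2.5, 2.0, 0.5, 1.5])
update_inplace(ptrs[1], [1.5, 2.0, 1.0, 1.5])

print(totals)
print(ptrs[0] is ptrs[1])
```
[4.0, 4.0, 1.5, 3.0]
True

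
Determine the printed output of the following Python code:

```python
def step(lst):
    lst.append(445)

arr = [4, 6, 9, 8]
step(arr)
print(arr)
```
[4, 6, 9, 8, 445]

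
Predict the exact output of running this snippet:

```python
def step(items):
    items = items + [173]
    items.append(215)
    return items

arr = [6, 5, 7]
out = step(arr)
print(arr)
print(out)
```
[6, 5, 7]
[6, 5, 7, 173, 215]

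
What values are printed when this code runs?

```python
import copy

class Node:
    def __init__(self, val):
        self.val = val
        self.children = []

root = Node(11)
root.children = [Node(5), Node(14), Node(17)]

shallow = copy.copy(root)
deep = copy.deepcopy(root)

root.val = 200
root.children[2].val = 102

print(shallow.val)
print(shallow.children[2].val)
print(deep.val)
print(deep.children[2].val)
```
11
102
11
17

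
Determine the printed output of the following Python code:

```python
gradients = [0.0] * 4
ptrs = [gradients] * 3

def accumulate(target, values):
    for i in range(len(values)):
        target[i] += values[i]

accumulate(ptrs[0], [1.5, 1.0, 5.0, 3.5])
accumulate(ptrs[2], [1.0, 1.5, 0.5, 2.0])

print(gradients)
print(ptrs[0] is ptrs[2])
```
[2.5, 2.5, 5.5, 5.5]
True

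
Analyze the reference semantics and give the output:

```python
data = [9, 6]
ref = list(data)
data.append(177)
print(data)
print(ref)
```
[9, 6, 177]
[9, 6]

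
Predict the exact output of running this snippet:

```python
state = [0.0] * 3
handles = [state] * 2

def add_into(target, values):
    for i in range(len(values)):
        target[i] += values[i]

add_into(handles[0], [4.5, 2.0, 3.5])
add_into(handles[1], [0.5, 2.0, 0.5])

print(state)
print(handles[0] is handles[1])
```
[5.0, 4.0, 4.0]
True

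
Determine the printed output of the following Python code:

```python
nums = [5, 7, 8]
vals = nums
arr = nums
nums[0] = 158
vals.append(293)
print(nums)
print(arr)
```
[158, 7, 8, 293]
[158, 7, 8, 293]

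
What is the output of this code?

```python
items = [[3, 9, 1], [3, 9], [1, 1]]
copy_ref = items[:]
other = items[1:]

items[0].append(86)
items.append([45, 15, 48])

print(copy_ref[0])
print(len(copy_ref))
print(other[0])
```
[3, 9, 1, 86]
3
[3, 9]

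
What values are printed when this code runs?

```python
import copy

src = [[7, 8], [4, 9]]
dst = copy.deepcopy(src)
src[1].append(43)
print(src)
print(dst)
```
[[7, 8], [4, 9, 43]]
[[7, 8], [4, 9]]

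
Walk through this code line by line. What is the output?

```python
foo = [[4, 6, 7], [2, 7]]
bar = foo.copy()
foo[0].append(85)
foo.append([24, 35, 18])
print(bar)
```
[[4, 6, 7, 85], [2, 7]]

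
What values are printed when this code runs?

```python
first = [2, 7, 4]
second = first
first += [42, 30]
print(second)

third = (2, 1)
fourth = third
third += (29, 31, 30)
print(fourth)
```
[2, 7, 4, 42, 30]
(2, 1)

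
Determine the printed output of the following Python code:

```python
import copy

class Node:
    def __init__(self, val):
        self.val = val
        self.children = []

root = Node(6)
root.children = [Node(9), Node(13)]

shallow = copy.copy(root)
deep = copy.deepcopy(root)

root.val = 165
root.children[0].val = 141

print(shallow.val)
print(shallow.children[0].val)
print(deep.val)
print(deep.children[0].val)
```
6
141
6
9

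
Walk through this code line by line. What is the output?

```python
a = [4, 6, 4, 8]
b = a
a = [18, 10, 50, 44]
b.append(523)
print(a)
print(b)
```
[18, 10, 50, 44]
[4, 6, 4, 8, 523]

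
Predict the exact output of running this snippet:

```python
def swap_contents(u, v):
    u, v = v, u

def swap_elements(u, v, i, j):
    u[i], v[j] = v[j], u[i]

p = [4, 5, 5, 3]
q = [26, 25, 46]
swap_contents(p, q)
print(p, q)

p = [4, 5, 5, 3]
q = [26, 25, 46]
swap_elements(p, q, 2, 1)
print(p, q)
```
[4, 5, 5, 3] [26, 25, 46]
[4, 5, 25, 3] [26, 5, 46]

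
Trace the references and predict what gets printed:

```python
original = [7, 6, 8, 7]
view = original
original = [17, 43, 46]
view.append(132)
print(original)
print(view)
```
[17, 43, 46]
[7, 6, 8, 7, 132]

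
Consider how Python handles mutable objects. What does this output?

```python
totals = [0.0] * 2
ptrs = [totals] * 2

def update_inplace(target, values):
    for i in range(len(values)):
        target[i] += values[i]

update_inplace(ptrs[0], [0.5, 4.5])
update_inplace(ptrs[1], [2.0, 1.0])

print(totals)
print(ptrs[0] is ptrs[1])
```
[2.5, 5.5]
True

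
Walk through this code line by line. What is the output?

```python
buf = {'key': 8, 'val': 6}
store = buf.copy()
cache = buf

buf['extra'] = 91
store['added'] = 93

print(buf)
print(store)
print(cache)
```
{'key': 8, 'val': 6, 'extra': 91}
{'key': 8, 'val': 6, 'added': 93}
{'key': 8, 'val': 6, 'extra': 91}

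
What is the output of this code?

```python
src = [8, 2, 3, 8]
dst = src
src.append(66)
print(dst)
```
[8, 2, 3, 8, 66]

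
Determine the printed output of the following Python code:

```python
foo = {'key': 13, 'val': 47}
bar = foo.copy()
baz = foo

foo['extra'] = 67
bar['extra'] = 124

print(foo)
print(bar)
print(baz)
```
{'key': 13, 'val': 47, 'extra': 67}
{'key': 13, 'val': 47, 'extra': 124}
{'key': 13, 'val': 47, 'extra': 67}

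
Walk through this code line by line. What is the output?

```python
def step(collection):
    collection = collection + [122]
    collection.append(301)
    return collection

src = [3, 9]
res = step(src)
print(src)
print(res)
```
[3, 9]
[3, 9, 122, 301]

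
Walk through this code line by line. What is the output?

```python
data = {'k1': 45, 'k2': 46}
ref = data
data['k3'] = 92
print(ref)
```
{'k1': 45, 'k2': 46, 'k3': 92}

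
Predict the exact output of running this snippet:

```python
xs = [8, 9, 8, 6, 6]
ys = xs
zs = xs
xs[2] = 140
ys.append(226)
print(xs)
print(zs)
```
[8, 9, 140, 6, 6, 226]
[8, 9, 140, 6, 6, 226]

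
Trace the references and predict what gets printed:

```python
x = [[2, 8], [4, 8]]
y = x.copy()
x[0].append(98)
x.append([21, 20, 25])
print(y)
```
[[2, 8, 98], [4, 8]]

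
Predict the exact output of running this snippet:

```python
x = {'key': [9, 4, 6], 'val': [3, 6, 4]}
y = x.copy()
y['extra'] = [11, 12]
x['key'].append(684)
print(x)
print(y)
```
{'key': [9, 4, 6, 684], 'val': [3, 6, 4]}
{'key': [9, 4, 6, 684], 'val': [3, 6, 4], 'extra': [11, 12]}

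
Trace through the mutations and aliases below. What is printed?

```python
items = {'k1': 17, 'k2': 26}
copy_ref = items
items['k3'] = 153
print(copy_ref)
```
{'k1': 17, 'k2': 26, 'k3': 153}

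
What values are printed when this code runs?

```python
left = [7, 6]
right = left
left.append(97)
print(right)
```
[7, 6, 97]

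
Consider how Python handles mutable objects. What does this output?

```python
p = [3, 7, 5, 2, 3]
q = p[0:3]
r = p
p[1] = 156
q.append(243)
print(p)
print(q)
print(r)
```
[3, 156, 5, 2, 3]
[3, 7, 5, 243]
[3, 156, 5, 2, 3]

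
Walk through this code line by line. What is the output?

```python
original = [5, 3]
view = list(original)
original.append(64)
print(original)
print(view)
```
[5, 3, 64]
[5, 3]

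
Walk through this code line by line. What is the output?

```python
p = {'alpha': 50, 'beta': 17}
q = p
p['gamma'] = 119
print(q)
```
{'alpha': 50, 'beta': 17, 'gamma': 119}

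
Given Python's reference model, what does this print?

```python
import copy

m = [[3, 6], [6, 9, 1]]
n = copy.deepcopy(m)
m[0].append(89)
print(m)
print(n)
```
[[3, 6, 89], [6, 9, 1]]
[[3, 6], [6, 9, 1]]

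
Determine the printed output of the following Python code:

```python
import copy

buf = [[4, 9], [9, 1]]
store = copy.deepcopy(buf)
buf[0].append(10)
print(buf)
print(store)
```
[[4, 9, 10], [9, 1]]
[[4, 9], [9, 1]]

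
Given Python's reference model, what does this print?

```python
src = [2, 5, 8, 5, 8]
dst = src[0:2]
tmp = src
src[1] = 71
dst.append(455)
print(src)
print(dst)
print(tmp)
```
[2, 71, 8, 5, 8]
[2, 5, 455]
[2, 71, 8, 5, 8]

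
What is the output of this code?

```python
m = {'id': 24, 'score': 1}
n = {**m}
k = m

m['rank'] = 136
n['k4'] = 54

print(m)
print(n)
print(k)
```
{'id': 24, 'score': 1, 'rank': 136}
{'id': 24, 'score': 1, 'k4': 54}
{'id': 24, 'score': 1, 'rank': 136}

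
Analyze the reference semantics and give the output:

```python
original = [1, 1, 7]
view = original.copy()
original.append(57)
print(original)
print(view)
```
[1, 1, 7, 57]
[1, 1, 7]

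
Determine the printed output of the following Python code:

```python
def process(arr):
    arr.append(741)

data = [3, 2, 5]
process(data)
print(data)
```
[3, 2, 5, 741]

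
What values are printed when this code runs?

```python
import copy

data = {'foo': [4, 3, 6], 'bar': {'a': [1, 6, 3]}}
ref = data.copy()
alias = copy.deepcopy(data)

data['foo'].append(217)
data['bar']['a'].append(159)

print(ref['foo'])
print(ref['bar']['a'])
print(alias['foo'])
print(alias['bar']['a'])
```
[4, 3, 6, 217]
[1, 6, 3, 159]
[4, 3, 6]
[1, 6, 3]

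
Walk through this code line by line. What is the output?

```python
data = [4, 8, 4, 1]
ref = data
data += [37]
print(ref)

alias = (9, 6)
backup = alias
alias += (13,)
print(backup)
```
[4, 8, 4, 1, 37]
(9, 6)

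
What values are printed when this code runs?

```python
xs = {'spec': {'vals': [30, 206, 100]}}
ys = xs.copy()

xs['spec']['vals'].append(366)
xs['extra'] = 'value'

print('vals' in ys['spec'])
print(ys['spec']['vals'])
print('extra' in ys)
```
True
[30, 206, 100, 366]
False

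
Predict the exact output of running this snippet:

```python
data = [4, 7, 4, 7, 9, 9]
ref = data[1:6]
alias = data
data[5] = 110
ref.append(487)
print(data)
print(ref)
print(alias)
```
[4, 7, 4, 7, 9, 110]
[7, 4, 7, 9, 9, 487]
[4, 7, 4, 7, 9, 110]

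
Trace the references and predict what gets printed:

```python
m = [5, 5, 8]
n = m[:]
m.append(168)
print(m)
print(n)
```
[5, 5, 8, 168]
[5, 5, 8]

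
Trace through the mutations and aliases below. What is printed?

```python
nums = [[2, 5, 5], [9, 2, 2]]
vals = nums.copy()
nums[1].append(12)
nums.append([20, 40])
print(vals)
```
[[2, 5, 5], [9, 2, 2, 12]]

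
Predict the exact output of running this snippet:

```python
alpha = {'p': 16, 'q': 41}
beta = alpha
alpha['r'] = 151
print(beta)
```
{'p': 16, 'q': 41, 'r': 151}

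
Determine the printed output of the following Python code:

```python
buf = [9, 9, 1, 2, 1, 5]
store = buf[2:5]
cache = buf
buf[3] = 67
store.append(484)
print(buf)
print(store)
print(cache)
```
[9, 9, 1, 67, 1, 5]
[1, 2, 1, 484]
[9, 9, 1, 67, 1, 5]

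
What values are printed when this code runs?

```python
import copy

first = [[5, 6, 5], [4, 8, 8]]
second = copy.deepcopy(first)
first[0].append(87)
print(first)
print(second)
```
[[5, 6, 5, 87], [4, 8, 8]]
[[5, 6, 5], [4, 8, 8]]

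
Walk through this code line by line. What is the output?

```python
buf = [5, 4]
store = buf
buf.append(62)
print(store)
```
[5, 4, 62]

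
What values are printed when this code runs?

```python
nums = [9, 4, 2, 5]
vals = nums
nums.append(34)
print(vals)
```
[9, 4, 2, 5, 34]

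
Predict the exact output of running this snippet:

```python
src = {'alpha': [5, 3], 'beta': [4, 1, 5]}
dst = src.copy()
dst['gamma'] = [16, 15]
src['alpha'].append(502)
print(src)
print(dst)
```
{'alpha': [5, 3, 502], 'beta': [4, 1, 5]}
{'alpha': [5, 3, 502], 'beta': [4, 1, 5], 'gamma': [16, 15]}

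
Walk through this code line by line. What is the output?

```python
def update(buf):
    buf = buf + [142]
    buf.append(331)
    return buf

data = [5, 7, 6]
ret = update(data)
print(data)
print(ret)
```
[5, 7, 6]
[5, 7, 6, 142, 331]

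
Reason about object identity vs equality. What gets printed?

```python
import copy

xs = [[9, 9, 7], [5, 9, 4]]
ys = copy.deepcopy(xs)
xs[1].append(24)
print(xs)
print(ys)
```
[[9, 9, 7], [5, 9, 4, 24]]
[[9, 9, 7], [5, 9, 4]]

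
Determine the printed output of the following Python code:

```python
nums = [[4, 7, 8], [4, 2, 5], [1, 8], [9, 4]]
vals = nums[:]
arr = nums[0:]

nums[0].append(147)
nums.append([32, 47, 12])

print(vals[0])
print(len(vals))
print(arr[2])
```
[4, 7, 8, 147]
4
[1, 8]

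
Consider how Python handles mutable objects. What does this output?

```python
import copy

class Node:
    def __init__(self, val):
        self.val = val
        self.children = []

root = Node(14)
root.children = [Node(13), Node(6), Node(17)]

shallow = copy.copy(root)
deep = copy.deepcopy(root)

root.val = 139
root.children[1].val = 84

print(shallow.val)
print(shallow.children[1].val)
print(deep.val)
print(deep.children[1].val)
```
14
84
14
6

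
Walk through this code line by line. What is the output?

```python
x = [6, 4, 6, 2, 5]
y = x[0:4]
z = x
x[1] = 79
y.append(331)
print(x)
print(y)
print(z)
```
[6, 79, 6, 2, 5]
[6, 4, 6, 2, 331]
[6, 79, 6, 2, 5]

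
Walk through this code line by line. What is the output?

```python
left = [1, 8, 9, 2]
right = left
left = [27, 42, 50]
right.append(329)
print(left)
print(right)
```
[27, 42, 50]
[1, 8, 9, 2, 329]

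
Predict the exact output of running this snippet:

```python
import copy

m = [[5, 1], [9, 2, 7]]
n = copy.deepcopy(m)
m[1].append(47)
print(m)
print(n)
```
[[5, 1], [9, 2, 7, 47]]
[[5, 1], [9, 2, 7]]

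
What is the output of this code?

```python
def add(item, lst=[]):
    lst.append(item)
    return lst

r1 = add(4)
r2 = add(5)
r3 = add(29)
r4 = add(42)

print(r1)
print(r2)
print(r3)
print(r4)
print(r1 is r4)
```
[4, 5, 29, 42]
[4, 5, 29, 42]
[4, 5, 29, 42]
[4, 5, 29, 42]
True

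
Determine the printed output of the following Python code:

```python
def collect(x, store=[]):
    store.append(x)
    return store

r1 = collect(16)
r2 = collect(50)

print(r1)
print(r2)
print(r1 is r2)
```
[16, 50]
[16, 50]
True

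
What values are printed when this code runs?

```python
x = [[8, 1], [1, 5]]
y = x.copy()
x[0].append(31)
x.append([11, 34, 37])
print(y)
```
[[8, 1, 31], [1, 5]]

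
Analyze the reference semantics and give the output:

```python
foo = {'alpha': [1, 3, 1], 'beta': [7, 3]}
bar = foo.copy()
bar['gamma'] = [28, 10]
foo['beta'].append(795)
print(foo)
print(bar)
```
{'alpha': [1, 3, 1], 'beta': [7, 3, 795]}
{'alpha': [1, 3, 1], 'beta': [7, 3, 795], 'gamma': [28, 10]}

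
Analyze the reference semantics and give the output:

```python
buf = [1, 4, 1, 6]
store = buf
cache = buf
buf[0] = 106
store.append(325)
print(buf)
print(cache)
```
[106, 4, 1, 6, 325]
[106, 4, 1, 6, 325]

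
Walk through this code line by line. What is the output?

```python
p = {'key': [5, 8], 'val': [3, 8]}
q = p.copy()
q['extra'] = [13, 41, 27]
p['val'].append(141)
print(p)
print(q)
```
{'key': [5, 8], 'val': [3, 8, 141]}
{'key': [5, 8], 'val': [3, 8, 141], 'extra': [13, 41, 27]}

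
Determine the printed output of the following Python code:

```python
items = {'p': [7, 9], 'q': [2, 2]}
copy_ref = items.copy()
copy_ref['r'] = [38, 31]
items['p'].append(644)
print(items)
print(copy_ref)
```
{'p': [7, 9, 644], 'q': [2, 2]}
{'p': [7, 9, 644], 'q': [2, 2], 'r': [38, 31]}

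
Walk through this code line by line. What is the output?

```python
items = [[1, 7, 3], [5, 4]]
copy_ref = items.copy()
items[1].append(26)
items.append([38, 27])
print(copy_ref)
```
[[1, 7, 3], [5, 4, 26]]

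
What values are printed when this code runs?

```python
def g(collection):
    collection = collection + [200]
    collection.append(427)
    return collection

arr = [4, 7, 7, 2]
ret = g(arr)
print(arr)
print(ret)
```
[4, 7, 7, 2]
[4, 7, 7, 2, 200, 427]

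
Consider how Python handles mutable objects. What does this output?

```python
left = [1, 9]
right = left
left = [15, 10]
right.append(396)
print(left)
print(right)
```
[15, 10]
[1, 9, 396]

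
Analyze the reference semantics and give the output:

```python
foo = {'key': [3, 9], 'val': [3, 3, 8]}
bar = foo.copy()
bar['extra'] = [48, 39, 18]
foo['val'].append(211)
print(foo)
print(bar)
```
{'key': [3, 9], 'val': [3, 3, 8, 211]}
{'key': [3, 9], 'val': [3, 3, 8, 211], 'extra': [48, 39, 18]}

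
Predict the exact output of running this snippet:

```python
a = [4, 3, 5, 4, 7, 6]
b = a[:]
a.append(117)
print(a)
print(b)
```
[4, 3, 5, 4, 7, 6, 117]
[4, 3, 5, 4, 7, 6]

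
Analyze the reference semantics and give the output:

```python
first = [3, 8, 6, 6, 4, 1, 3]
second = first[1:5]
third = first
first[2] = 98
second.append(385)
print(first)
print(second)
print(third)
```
[3, 8, 98, 6, 4, 1, 3]
[8, 6, 6, 4, 385]
[3, 8, 98, 6, 4, 1, 3]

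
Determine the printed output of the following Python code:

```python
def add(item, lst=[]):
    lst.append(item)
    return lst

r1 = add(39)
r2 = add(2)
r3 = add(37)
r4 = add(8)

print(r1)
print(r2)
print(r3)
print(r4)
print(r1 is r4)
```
[39, 2, 37, 8]
[39, 2, 37, 8]
[39, 2, 37, 8]
[39, 2, 37, 8]
True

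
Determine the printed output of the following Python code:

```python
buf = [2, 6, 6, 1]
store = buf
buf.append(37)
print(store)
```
[2, 6, 6, 1, 37]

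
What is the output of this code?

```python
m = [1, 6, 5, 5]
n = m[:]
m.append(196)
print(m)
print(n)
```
[1, 6, 5, 5, 196]
[1, 6, 5, 5]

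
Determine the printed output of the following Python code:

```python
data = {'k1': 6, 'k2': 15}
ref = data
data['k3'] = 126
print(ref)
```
{'k1': 6, 'k2': 15, 'k3': 126}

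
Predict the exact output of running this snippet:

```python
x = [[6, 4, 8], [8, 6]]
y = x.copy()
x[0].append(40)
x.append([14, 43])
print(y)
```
[[6, 4, 8, 40], [8, 6]]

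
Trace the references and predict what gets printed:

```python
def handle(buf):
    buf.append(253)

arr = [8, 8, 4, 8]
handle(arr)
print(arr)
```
[8, 8, 4, 8, 253]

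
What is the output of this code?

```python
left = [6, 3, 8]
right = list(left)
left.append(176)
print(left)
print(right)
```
[6, 3, 8, 176]
[6, 3, 8]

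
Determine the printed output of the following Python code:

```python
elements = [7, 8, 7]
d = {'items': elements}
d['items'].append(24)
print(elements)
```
[7, 8, 7, 24]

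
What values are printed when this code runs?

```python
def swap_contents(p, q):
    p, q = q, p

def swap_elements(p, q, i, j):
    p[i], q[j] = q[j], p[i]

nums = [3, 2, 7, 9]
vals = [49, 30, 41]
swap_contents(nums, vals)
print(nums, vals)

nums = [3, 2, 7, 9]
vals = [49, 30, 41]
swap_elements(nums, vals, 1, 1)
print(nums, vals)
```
[3, 2, 7, 9] [49, 30, 41]
[3, 30, 7, 9] [49, 2, 41]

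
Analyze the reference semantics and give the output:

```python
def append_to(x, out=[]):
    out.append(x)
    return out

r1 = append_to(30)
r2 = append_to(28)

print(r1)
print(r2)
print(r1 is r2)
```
[30, 28]
[30, 28]
True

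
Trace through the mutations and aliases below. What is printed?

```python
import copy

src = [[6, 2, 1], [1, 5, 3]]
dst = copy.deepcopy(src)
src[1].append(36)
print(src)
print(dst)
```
[[6, 2, 1], [1, 5, 3, 36]]
[[6, 2, 1], [1, 5, 3]]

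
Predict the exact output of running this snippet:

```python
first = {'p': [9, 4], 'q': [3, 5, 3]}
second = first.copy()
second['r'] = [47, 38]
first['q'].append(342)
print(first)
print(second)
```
{'p': [9, 4], 'q': [3, 5, 3, 342]}
{'p': [9, 4], 'q': [3, 5, 3, 342], 'r': [47, 38]}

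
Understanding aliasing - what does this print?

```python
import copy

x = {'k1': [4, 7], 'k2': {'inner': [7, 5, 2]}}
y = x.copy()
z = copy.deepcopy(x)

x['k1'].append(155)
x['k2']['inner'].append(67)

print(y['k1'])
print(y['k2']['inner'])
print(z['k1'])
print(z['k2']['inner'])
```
[4, 7, 155]
[7, 5, 2, 67]
[4, 7]
[7, 5, 2]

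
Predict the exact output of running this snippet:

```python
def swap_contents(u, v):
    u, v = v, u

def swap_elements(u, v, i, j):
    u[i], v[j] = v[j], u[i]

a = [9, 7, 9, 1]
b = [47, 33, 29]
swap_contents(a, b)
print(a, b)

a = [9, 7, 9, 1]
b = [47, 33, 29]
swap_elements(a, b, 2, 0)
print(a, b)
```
[9, 7, 9, 1] [47, 33, 29]
[9, 7, 47, 1] [9, 33, 29]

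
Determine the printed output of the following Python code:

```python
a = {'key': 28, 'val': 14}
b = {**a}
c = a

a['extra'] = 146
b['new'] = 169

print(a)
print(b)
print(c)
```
{'key': 28, 'val': 14, 'extra': 146}
{'key': 28, 'val': 14, 'new': 169}
{'key': 28, 'val': 14, 'extra': 146}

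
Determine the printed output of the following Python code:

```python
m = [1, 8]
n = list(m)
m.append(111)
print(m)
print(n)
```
[1, 8, 111]
[1, 8]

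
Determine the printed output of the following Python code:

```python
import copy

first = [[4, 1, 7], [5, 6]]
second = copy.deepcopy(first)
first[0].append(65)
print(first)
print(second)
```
[[4, 1, 7, 65], [5, 6]]
[[4, 1, 7], [5, 6]]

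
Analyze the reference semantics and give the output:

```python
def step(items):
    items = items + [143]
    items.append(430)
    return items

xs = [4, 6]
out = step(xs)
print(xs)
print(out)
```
[4, 6]
[4, 6, 143, 430]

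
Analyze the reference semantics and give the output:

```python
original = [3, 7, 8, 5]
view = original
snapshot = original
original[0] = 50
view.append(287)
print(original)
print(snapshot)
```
[50, 7, 8, 5, 287]
[50, 7, 8, 5, 287]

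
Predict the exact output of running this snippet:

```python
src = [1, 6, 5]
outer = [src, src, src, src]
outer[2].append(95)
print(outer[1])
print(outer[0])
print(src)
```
[1, 6, 5, 95]
[1, 6, 5, 95]
[1, 6, 5, 95]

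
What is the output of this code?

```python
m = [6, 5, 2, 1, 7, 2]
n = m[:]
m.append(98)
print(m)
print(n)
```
[6, 5, 2, 1, 7, 2, 98]
[6, 5, 2, 1, 7, 2]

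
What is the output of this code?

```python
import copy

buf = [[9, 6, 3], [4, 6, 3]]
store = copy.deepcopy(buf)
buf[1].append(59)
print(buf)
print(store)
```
[[9, 6, 3], [4, 6, 3, 59]]
[[9, 6, 3], [4, 6, 3]]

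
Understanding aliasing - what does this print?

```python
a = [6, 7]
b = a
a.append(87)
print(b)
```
[6, 7, 87]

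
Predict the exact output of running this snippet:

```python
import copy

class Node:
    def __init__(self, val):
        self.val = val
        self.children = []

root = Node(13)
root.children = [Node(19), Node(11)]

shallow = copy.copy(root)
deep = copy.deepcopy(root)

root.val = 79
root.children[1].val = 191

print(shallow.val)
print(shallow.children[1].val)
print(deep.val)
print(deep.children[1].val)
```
13
191
13
11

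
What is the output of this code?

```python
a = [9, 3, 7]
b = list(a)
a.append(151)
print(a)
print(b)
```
[9, 3, 7, 151]
[9, 3, 7]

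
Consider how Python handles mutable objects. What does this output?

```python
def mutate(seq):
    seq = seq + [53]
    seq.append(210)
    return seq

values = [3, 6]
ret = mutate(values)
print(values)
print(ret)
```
[3, 6]
[3, 6, 53, 210]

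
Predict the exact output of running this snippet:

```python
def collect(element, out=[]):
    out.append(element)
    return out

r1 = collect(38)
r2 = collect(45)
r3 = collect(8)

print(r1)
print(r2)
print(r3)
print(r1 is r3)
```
[38, 45, 8]
[38, 45, 8]
[38, 45, 8]
True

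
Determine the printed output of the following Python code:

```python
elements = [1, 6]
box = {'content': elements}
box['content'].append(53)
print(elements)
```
[1, 6, 53]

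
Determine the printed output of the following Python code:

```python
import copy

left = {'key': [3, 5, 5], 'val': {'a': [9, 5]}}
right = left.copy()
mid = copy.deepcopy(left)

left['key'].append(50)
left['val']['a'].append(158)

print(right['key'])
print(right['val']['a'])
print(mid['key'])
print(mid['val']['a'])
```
[3, 5, 5, 50]
[9, 5, 158]
[3, 5, 5]
[9, 5]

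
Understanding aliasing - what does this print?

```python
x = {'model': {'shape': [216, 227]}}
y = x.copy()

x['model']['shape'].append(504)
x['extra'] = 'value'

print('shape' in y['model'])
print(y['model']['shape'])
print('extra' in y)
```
True
[216, 227, 504]
False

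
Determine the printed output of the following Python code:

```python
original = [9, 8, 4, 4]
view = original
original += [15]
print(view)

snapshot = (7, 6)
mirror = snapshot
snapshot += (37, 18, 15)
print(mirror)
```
[9, 8, 4, 4, 15]
(7, 6)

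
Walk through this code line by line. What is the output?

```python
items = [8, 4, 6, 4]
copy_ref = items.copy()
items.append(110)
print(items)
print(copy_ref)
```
[8, 4, 6, 4, 110]
[8, 4, 6, 4]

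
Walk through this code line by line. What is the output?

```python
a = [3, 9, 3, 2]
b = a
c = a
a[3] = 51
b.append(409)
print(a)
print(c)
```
[3, 9, 3, 51, 409]
[3, 9, 3, 51, 409]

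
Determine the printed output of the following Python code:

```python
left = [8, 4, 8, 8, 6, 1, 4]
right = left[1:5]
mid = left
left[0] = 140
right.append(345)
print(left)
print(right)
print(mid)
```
[140, 4, 8, 8, 6, 1, 4]
[4, 8, 8, 6, 345]
[140, 4, 8, 8, 6, 1, 4]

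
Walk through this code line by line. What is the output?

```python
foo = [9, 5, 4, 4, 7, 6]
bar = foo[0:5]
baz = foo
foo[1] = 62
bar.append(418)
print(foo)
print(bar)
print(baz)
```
[9, 62, 4, 4, 7, 6]
[9, 5, 4, 4, 7, 418]
[9, 62, 4, 4, 7, 6]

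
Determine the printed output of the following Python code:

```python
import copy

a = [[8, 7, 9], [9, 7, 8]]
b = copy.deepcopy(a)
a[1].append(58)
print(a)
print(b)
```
[[8, 7, 9], [9, 7, 8, 58]]
[[8, 7, 9], [9, 7, 8]]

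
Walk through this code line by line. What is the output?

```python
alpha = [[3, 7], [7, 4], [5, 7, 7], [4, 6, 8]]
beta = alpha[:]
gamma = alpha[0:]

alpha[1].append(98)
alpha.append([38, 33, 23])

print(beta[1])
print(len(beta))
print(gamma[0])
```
[7, 4, 98]
4
[3, 7]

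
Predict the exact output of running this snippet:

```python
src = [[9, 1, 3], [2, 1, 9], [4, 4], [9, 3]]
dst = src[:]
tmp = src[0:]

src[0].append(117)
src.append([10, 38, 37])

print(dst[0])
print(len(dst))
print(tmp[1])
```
[9, 1, 3, 117]
4
[2, 1, 9]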